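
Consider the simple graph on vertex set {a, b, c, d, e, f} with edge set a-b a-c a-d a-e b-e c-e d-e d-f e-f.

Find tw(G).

A width-2 tree decomposition is:
Bags: B1 = {a, b, e}  B2 = {a, d, e}  B3 = {d, e, f}  B4 = {a, c, e}
Tree: B1–B2, B2–B3, B2–B4
Every bag has size at most 3, so the width is 3 − 1 = 2 and tw(G) ≤ 2. Conversely, {a, d, e} is a clique of size 3, and the vertices of any clique must share a bag in every tree decomposition; so some bag has ≥ 3 vertices and tw(G) ≥ 2. The upper and lower bounds meet at 2, so that is the treewidth.

2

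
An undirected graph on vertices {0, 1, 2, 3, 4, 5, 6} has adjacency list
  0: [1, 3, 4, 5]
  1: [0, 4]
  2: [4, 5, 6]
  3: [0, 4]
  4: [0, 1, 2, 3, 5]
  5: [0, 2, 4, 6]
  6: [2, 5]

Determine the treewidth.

A width-2 tree decomposition is:
Bags: B1 = {2, 5, 6}  B2 = {2, 4, 5}  B3 = {0, 4, 5}  B4 = {0, 1, 4}  B5 = {0, 3, 4}
Tree: B1–B2, B2–B3, B3–B4, B4–B5
Every bag has size at most 3, so the width is 3 − 1 = 2 and tw(G) ≤ 2. For the lower bound, the 3 vertices {0, 1, 4} are pairwise adjacent, and any tree decomposition puts a clique entirely inside one bag — forcing width ≥ 2. Combining the bounds, tw(G) = 2.

2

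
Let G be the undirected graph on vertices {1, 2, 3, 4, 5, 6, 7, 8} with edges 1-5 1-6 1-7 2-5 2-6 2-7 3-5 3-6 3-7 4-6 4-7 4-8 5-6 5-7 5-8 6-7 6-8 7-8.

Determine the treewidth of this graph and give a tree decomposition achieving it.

Treewidth 3.
One such decomposition:
Bags: B1 = {5, 6, 7, 8}  B2 = {4, 6, 7, 8}  B3 = {3, 5, 6, 7}  B4 = {2, 5, 6, 7}  B5 = {1, 5, 6, 7}
Tree: B1–B2, B1–B3, B1–B4, B1–B5

The largest bag has 4 vertices, giving width 3; this decomposition certifies tw(G) ≤ 3. Conversely, {4, 6, 7, 8} is a clique of size 4, and the vertices of any clique must share a bag in every tree decomposition; so some bag has ≥ 4 vertices and tw(G) ≥ 3. The upper and lower bounds meet at 3, so that is the treewidth.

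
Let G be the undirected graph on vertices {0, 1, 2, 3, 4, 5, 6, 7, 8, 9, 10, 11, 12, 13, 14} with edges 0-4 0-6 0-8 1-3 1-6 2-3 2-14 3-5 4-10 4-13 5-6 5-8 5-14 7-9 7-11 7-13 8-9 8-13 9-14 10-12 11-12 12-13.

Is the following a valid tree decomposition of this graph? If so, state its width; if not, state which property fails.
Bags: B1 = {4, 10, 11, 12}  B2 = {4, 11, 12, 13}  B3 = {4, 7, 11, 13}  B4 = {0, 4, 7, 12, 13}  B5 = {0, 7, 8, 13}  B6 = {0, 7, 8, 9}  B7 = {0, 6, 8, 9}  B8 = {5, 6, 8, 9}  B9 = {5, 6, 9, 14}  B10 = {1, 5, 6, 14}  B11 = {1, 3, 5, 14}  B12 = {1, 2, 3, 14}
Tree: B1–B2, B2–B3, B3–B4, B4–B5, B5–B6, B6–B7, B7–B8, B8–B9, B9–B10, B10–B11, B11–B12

A tree decomposition must satisfy three properties: every vertex lies in some bag; for every edge, both endpoints lie together in some bag; and for every vertex, the bags containing it form a connected subtree. Here bags containing vertex 12 are not connected in the tree, so the decomposition is invalid.

No — bags containing vertex 12 are not connected in the tree.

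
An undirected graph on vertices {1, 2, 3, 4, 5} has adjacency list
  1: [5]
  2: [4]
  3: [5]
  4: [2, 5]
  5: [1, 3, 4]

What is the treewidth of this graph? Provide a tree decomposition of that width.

Each bag holds 2 vertices, so the decomposition has width 1, which upper-bounds the treewidth. Since G has at least one edge (e.g. 5–4), it is not an edgeless graph, so tw(G) ≥ 1. Combining the bounds, tw(G) = 1.

Treewidth 1.
One optimal decomposition is:
Bags: B1 = {4, 5}  B2 = {3, 5}  B3 = {2, 4}  B4 = {1, 5}
Tree: B1–B2, B1–B3, B2–B4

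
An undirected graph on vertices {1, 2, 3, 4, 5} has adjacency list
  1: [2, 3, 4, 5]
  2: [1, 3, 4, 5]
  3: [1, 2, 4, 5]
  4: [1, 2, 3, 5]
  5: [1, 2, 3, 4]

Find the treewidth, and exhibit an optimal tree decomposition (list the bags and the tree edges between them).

A single bag containing all 5 vertices is trivially a valid decomposition of width 4. On the other hand G contains the 5-clique {1, 2, 3, 4, 5}. A clique must lie in a single bag of any decomposition, so no decomposition can have width below 4. Combining the bounds, tw(G) = 4.

Treewidth 4.
Bags: B1 = {1, 2, 3, 4, 5}
Tree: (single bag)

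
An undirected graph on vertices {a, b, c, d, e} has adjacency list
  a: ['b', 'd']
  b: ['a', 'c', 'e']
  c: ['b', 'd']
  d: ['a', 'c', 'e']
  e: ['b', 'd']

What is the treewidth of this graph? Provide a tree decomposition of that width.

Each bag holds 3 vertices, so the decomposition has width 2, which upper-bounds the treewidth. The edges d–a–b–e–d form a cycle, so G is not a tree and its treewidth is at least 2. Hence tw(G) = 2 exactly.

Treewidth 2.
Bags: B1 = {a, b, d}  B2 = {b, d, e}  B3 = {b, c, d}
Tree: B1–B2, B2–B3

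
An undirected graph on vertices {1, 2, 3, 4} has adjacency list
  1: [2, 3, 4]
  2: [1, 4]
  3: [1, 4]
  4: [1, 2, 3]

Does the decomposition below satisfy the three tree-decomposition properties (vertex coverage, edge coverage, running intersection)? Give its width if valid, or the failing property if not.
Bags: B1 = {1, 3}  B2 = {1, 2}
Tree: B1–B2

No — vertex 4 appears in no bag.

A tree decomposition must satisfy three properties: every vertex lies in some bag; for every edge, both endpoints lie together in some bag; and for every vertex, the bags containing it form a connected subtree. Here vertex 4 appears in no bag, so the decomposition is invalid.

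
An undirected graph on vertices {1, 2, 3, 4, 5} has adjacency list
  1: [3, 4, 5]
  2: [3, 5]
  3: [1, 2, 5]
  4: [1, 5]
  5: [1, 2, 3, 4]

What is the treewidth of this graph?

A width-2 tree decomposition is:
Bags: B1 = {2, 3, 5}  B2 = {1, 3, 5}  B3 = {1, 4, 5}
Tree: B1–B2, B2–B3
Each bag holds 3 vertices, so the decomposition has width 2, which upper-bounds the treewidth. Conversely, {1, 3, 5} is a clique of size 3, and the vertices of any clique must share a bag in every tree decomposition; so some bag has ≥ 3 vertices and tw(G) ≥ 2. The upper and lower bounds meet at 2, so that is the treewidth.

2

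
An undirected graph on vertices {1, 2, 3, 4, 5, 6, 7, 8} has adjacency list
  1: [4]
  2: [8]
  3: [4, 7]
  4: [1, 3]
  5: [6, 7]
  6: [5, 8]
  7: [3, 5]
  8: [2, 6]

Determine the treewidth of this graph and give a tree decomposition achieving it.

Treewidth 1.
Bags: B1 = {1, 4}  B2 = {3, 4}  B3 = {3, 7}  B4 = {5, 7}  B5 = {5, 6}  B6 = {6, 8}  B7 = {2, 8}
Tree: B1–B2, B2–B3, B3–B4, B4–B5, B5–B6, B6–B7

The largest bag has 2 vertices, giving width 1; this decomposition certifies tw(G) ≤ 1. G has an edge, so its treewidth is at least 1. Hence tw(G) = 1 exactly.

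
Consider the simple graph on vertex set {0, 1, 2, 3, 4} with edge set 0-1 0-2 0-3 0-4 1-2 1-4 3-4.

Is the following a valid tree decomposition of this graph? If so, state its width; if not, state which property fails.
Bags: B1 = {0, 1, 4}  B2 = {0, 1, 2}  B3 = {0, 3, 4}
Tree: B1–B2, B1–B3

Yes; width 2.

Checking the three conditions: (i) the bags cover all of {0, 1, 2, 3, 4}; (ii) for each edge, some bag contains both endpoints; (iii) the bags containing any fixed vertex form a subtree. All hold, so the decomposition is valid with width 3 − 1 = 2.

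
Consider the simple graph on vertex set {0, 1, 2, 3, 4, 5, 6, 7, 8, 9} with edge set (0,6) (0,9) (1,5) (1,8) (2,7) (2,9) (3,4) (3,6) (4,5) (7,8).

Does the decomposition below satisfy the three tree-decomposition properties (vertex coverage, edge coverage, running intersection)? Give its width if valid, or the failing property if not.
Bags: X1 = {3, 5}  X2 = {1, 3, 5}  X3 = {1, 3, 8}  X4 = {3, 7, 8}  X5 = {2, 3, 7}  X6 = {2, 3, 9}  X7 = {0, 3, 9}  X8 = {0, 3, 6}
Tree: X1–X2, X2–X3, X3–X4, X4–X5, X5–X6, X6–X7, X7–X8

A tree decomposition must satisfy three properties: every vertex lies in some bag; for every edge, both endpoints lie together in some bag; and for every vertex, the bags containing it form a connected subtree. Here vertex 4 appears in no bag, so the decomposition is invalid.

No — vertex 4 appears in no bag.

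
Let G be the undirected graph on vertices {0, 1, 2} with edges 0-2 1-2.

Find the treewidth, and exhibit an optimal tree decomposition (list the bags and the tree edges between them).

The largest bag has 2 vertices, giving width 1; this decomposition certifies tw(G) ≤ 1. G has an edge, so its treewidth is at least 1. Combining the bounds, tw(G) = 1.

Treewidth 1.
One optimal decomposition is:
Bags: B1 = {0, 2}  B2 = {1, 2}
Tree: B1–B2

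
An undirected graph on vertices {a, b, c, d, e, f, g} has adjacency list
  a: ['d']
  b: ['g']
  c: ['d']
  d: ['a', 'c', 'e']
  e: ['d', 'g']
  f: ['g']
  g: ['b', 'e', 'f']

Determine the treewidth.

1

A width-1 tree decomposition is:
Bags: B1 = {d, e}  B2 = {e, g}  B3 = {f, g}  B4 = {c, d}  B5 = {a, d}  B6 = {b, g}
Tree: B1–B2, B2–B3, B1–B4, B1–B5, B3–B6
Every bag has size at most 2, so the width is 2 − 1 = 1 and tw(G) ≤ 1. G has an edge, so its treewidth is at least 1. Combining the bounds, tw(G) = 1.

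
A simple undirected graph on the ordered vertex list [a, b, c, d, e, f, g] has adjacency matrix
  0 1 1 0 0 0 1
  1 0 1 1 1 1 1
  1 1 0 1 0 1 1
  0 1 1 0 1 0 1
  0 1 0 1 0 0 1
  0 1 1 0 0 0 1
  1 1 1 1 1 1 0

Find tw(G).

A width-3 tree decomposition is:
Bags: B1 = {a, b, c, g}  B2 = {b, c, d, g}  B3 = {b, c, f, g}  B4 = {b, d, e, g}
Tree: B1–B2, B1–B3, B2–B4
Every bag has size at most 4, so the width is 4 − 1 = 3 and tw(G) ≤ 3. For the lower bound, the 4 vertices {b, d, e, g} are pairwise adjacent, and any tree decomposition puts a clique entirely inside one bag — forcing width ≥ 3. Hence tw(G) = 3 exactly.

3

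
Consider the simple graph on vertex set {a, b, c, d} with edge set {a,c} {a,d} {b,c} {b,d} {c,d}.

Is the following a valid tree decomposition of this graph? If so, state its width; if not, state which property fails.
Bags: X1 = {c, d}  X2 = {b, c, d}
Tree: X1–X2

A tree decomposition must satisfy three properties: every vertex lies in some bag; for every edge, both endpoints lie together in some bag; and for every vertex, the bags containing it form a connected subtree. Here vertex a appears in no bag, so the decomposition is invalid.

No — vertex a appears in no bag.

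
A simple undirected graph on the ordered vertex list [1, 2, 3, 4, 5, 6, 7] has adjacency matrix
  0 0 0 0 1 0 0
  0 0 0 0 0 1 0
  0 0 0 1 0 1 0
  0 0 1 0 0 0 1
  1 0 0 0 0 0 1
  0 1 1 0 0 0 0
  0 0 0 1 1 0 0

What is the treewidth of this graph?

A width-1 tree decomposition is:
Bags: B1 = {1, 5}  B2 = {5, 7}  B3 = {4, 7}  B4 = {3, 4}  B5 = {3, 6}  B6 = {2, 6}
Tree: B1–B2, B2–B3, B3–B4, B4–B5, B5–B6
Each bag holds 2 vertices, so the decomposition has width 1, which upper-bounds the treewidth. G has an edge, so its treewidth is at least 1. Combining the bounds, tw(G) = 1.

1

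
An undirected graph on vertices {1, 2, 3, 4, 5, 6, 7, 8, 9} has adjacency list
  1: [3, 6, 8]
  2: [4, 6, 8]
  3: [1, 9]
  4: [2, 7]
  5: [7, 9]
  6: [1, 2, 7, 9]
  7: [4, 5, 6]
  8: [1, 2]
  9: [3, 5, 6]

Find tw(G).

3

A width-3 tree decomposition is:
Bags: B1 = {1, 3, 5, 9}  B2 = {1, 5, 6, 9}  B3 = {1, 5, 6, 7}  B4 = {1, 6, 7, 8}  B5 = {2, 6, 7, 8}  B6 = {2, 4, 7, 8}
Tree: B1–B2, B2–B3, B3–B4, B4–B5, B5–B6
The largest bag has 4 vertices, giving width 3; this decomposition certifies tw(G) ≤ 3. For the lower bound: the 4 vertex sets {3,5,9}, {1}, {6}, {2,4,7,8} are disjoint, each induces a connected subgraph, and every pair is joined by at least one edge of G. Contracting each set to a single vertex therefore yields K_{4} as a minor, and since treewidth is minor-monotone, tw(G) ≥ tw(K_{4}) = 3. Therefore the treewidth is 3.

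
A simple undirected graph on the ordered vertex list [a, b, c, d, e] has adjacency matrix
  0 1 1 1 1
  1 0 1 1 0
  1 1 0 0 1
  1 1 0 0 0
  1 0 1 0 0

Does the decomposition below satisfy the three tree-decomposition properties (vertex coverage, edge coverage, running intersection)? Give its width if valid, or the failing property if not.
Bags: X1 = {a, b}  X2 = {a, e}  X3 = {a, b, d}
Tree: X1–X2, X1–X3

No — vertex c appears in no bag.

A tree decomposition must satisfy three properties: every vertex lies in some bag; for every edge, both endpoints lie together in some bag; and for every vertex, the bags containing it form a connected subtree. Here vertex c appears in no bag, so the decomposition is invalid.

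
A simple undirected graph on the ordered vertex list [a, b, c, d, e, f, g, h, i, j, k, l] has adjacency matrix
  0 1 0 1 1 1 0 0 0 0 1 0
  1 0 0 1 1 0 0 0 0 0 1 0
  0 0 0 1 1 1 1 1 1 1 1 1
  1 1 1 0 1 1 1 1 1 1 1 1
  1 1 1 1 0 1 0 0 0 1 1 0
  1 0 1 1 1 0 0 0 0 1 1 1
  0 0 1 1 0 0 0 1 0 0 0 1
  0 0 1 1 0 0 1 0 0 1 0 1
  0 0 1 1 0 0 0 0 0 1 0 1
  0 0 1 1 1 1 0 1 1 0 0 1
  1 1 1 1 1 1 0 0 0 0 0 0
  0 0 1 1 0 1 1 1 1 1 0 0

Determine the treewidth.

A width-4 tree decomposition is:
Bags: B1 = {c, d, e, f, k}  B2 = {c, d, e, f, j}  B3 = {a, d, e, f, k}  B4 = {c, d, f, j, l}  B5 = {a, b, d, e, k}  B6 = {c, d, h, j, l}  B7 = {c, d, i, j, l}  B8 = {c, d, g, h, l}
Tree: B1–B2, B1–B3, B2–B4, B3–B5, B4–B6, B6–B7, B6–B8
The largest bag has 5 vertices, giving width 4; this decomposition certifies tw(G) ≤ 4. For the lower bound, the 5 vertices {c, d, g, h, l} are pairwise adjacent, and any tree decomposition puts a clique entirely inside one bag — forcing width ≥ 4. The upper and lower bounds meet at 4, so that is the treewidth.

4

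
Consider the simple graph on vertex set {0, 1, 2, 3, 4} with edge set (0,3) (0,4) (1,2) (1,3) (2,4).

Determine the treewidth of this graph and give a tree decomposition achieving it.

Treewidth 2.
One such decomposition:
Bags: B1 = {1, 2, 4}  B2 = {0, 1, 4}  B3 = {0, 1, 3}
Tree: B1–B2, B2–B3

Every bag has size at most 3, so the width is 3 − 1 = 2 and tw(G) ≤ 2. Since 1–2–4–0–3–1 is a cycle in G, G is not acyclic. Forests are exactly the graphs of treewidth ≤ 1, so tw(G) ≥ 2. Therefore the treewidth is 2.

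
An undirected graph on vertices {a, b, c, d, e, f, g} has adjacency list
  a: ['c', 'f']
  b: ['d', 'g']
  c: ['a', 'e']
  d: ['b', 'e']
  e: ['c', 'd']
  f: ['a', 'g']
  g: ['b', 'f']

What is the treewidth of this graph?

2

A width-2 tree decomposition is:
Bags: B1 = {a, f, g}  B2 = {a, c, g}  B3 = {c, e, g}  B4 = {d, e, g}  B5 = {b, d, g}
Tree: B1–B2, B2–B3, B3–B4, B4–B5
The largest bag has 3 vertices, giving width 2; this decomposition certifies tw(G) ≤ 2. Since g–f–a–c–e–d–b–g is a cycle in G, G is not acyclic. Forests are exactly the graphs of treewidth ≤ 1, so tw(G) ≥ 2. Combining the bounds, tw(G) = 2.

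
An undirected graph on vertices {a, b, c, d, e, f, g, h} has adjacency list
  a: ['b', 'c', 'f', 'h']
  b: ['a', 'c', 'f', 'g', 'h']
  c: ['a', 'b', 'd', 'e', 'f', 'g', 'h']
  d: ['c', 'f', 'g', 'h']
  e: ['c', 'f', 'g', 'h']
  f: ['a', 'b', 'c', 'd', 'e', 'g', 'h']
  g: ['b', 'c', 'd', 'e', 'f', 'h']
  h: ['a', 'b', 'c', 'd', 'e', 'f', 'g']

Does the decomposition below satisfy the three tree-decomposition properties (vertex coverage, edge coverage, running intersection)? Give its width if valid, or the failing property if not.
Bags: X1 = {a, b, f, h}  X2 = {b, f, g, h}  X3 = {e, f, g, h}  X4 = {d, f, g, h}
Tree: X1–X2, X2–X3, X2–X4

A tree decomposition must satisfy three properties: every vertex lies in some bag; for every edge, both endpoints lie together in some bag; and for every vertex, the bags containing it form a connected subtree. Here vertex c appears in no bag, so the decomposition is invalid.

No — vertex c appears in no bag.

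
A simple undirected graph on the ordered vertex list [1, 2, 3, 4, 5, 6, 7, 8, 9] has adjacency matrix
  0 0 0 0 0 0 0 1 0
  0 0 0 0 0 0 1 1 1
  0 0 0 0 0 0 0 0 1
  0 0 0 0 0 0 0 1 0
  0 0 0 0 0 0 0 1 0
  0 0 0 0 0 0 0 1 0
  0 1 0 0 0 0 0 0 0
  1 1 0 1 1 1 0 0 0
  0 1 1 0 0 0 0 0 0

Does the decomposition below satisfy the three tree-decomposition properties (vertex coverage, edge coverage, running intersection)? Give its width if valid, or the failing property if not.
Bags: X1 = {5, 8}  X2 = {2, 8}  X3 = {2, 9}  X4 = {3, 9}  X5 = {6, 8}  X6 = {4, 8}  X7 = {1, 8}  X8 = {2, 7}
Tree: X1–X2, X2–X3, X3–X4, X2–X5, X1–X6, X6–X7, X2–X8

Yes; width 1.

Every vertex of G appears in some bag (union = {1, 2, 3, 4, 5, 6, 7, 8, 9}); every edge is covered by a bag; and for each vertex v the set of bags containing v is connected in the bag tree. The decomposition is therefore valid. The largest bag has 2 vertices, so the width is 1.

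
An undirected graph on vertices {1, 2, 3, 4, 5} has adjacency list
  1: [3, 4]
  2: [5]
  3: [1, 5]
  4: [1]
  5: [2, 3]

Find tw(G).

A width-1 tree decomposition is:
Bags: B1 = {2, 5}  B2 = {3, 5}  B3 = {1, 3}  B4 = {1, 4}
Tree: B1–B2, B2–B3, B3–B4
Every bag has size at most 2, so the width is 2 − 1 = 1 and tw(G) ≤ 1. Any graph with an edge has treewidth ≥ 1, and G has the edge 2–5. Hence tw(G) = 1 exactly.

1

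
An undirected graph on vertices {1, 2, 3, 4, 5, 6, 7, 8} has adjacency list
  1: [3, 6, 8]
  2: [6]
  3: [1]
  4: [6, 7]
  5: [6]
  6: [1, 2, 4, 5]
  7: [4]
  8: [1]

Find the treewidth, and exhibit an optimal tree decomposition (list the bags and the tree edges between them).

Treewidth 1.
One optimal decomposition is:
Bags: B1 = {1, 6}  B2 = {1, 8}  B3 = {2, 6}  B4 = {4, 6}  B5 = {5, 6}  B6 = {1, 3}  B7 = {4, 7}
Tree: B1–B2, B1–B3, B3–B4, B1–B5, B1–B6, B4–B7

Every bag has size at most 2, so the width is 2 − 1 = 1 and tw(G) ≤ 1. Any graph with an edge has treewidth ≥ 1, and G has the edge 1–6. The upper and lower bounds meet at 1, so that is the treewidth.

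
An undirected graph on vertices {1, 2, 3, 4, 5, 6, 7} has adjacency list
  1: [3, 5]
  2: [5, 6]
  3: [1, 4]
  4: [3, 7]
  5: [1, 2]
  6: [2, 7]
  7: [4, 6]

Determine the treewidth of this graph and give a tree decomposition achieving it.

Each bag holds 3 vertices, so the decomposition has width 2, which upper-bounds the treewidth. The edges 5–2–6–7–4–3–1–5 form a cycle, so G is not a tree and its treewidth is at least 2. Therefore the treewidth is 2.

Treewidth 2.
One such decomposition:
Bags: B1 = {2, 5, 6}  B2 = {5, 6, 7}  B3 = {4, 5, 7}  B4 = {3, 4, 5}  B5 = {1, 3, 5}
Tree: B1–B2, B2–B3, B3–B4, B4–B5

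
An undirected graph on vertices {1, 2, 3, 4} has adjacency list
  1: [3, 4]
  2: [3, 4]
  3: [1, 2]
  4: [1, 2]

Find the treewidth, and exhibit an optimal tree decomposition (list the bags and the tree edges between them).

Treewidth 2.
One optimal decomposition is:
Bags: B1 = {1, 2, 3}  B2 = {1, 2, 4}
Tree: B1–B2

Every bag has size at most 3, so the width is 3 − 1 = 2 and tw(G) ≤ 2. The edges 2–3–1–4–2 form a cycle, so G is not a tree and its treewidth is at least 2. The upper and lower bounds meet at 2, so that is the treewidth.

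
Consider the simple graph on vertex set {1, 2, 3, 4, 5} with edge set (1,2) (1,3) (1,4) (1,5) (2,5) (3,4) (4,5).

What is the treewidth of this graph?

2

A width-2 tree decomposition is:
Bags: B1 = {1, 4, 5}  B2 = {1, 2, 5}  B3 = {1, 3, 4}
Tree: B1–B2, B1–B3
Every bag has size at most 3, so the width is 3 − 1 = 2 and tw(G) ≤ 2. For the lower bound, the 3 vertices {1, 2, 5} are pairwise adjacent, and any tree decomposition puts a clique entirely inside one bag — forcing width ≥ 2. Therefore the treewidth is 2.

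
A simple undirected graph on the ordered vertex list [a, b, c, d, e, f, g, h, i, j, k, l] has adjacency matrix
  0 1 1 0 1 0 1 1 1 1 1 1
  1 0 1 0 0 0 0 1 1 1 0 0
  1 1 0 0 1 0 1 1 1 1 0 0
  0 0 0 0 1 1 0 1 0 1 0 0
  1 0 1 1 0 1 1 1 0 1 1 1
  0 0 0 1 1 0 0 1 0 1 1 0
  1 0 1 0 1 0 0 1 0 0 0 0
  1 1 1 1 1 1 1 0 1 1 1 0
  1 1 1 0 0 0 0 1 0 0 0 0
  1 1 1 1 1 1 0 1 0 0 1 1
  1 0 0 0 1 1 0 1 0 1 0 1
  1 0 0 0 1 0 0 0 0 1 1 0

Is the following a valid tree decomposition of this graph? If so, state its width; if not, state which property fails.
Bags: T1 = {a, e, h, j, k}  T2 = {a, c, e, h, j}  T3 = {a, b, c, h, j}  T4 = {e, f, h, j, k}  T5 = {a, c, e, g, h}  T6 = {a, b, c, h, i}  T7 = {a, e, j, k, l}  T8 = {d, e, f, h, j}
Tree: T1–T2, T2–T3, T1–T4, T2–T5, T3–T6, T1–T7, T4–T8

Vertex coverage: the bags together contain {a, b, c, d, e, f, g, h, i, j, k, l}, the full vertex set. Edge coverage: each edge of G has both endpoints in at least one bag. Running intersection: for every vertex, the bags containing it form a connected subtree. All three properties hold, so this is a valid tree decomposition of width max|bag| − 1 = 4, and hence tw(G) ≤ 4.

Yes; width 4.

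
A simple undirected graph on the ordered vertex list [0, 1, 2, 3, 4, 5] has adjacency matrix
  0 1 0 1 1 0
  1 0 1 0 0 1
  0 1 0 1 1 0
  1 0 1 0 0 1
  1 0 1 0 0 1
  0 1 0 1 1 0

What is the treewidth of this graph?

A width-3 tree decomposition is:
Bags: B1 = {0, 1, 3, 4}  B2 = {1, 2, 3, 4}  B3 = {1, 3, 4, 5}
Tree: B1–B2, B2–B3
Each bag holds 4 vertices, so the decomposition has width 3, which upper-bounds the treewidth. For the lower bound: the 4 vertex sets {0,3}, {2,4}, {1}, {5} are disjoint, each induces a connected subgraph, and every pair is joined by at least one edge of G. Contracting each set to a single vertex therefore yields K_{4} as a minor, and since treewidth is minor-monotone, tw(G) ≥ tw(K_{4}) = 3. Hence tw(G) = 3 exactly.

3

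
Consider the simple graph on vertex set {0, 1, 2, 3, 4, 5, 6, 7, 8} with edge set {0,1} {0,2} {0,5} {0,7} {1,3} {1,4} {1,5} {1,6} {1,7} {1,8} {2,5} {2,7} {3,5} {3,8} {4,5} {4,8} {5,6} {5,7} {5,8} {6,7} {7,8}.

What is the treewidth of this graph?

A width-3 tree decomposition is:
Bags: B1 = {1, 4, 5, 8}  B2 = {1, 5, 7, 8}  B3 = {1, 3, 5, 8}  B4 = {0, 1, 5, 7}  B5 = {1, 5, 6, 7}  B6 = {0, 2, 5, 7}
Tree: B1–B2, B2–B3, B2–B4, B4–B5, B4–B6
Every bag has size at most 4, so the width is 4 − 1 = 3 and tw(G) ≤ 3. For the lower bound, the 4 vertices {1, 3, 5, 8} are pairwise adjacent, and any tree decomposition puts a clique entirely inside one bag — forcing width ≥ 3. The upper and lower bounds meet at 3, so that is the treewidth.

3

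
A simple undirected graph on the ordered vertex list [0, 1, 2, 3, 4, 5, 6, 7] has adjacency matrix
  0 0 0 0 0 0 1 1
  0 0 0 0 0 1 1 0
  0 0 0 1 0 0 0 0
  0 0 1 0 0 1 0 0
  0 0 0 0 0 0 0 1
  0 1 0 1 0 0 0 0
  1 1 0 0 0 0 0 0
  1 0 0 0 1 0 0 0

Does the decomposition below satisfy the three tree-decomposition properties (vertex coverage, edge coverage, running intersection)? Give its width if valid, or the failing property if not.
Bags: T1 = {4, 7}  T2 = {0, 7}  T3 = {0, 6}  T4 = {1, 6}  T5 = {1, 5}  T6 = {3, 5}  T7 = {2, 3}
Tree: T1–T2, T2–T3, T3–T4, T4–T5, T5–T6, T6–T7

Every vertex of G appears in some bag (union = {0, 1, 2, 3, 4, 5, 6, 7}); every edge is covered by a bag; and for each vertex v the set of bags containing v is connected in the bag tree. The decomposition is therefore valid. The largest bag has 2 vertices, so the width is 1.

Yes; width 1.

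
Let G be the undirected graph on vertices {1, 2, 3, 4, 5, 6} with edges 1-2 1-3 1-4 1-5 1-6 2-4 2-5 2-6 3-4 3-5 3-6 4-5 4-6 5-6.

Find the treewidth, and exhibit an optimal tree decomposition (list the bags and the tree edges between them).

Treewidth 4.
Bags: B1 = {1, 2, 4, 5, 6}  B2 = {1, 3, 4, 5, 6}
Tree: B1–B2

The largest bag has 5 vertices, giving width 4; this decomposition certifies tw(G) ≤ 4. For the lower bound, the 5 vertices {1, 2, 4, 5, 6} are pairwise adjacent, and any tree decomposition puts a clique entirely inside one bag — forcing width ≥ 4. Therefore the treewidth is 4.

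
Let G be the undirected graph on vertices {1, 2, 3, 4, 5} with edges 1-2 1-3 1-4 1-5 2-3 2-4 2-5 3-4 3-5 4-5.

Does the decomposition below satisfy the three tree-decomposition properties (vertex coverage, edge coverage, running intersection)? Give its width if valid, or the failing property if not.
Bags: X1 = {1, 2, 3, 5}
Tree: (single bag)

No — vertex 4 appears in no bag.

A tree decomposition must satisfy three properties: every vertex lies in some bag; for every edge, both endpoints lie together in some bag; and for every vertex, the bags containing it form a connected subtree. Here vertex 4 appears in no bag, so the decomposition is invalid.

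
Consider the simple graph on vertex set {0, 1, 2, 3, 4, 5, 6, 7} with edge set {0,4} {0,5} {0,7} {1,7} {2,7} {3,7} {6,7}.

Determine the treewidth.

1

A width-1 tree decomposition is:
Bags: B1 = {3, 7}  B2 = {2, 7}  B3 = {6, 7}  B4 = {0, 7}  B5 = {1, 7}  B6 = {0, 4}  B7 = {0, 5}
Tree: B1–B2, B2–B3, B1–B4, B3–B5, B4–B6, B4–B7
Each bag holds 2 vertices, so the decomposition has width 1, which upper-bounds the treewidth. G has an edge, so its treewidth is at least 1. Therefore the treewidth is 1.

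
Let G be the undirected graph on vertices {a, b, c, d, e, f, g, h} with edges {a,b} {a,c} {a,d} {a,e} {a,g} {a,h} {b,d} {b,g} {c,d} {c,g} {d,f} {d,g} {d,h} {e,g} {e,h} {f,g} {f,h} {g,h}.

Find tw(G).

A width-3 tree decomposition is:
Bags: B1 = {a, d, g, h}  B2 = {a, e, g, h}  B3 = {a, c, d, g}  B4 = {d, f, g, h}  B5 = {a, b, d, g}
Tree: B1–B2, B1–B3, B1–B4, B3–B5
Each bag holds 4 vertices, so the decomposition has width 3, which upper-bounds the treewidth. On the other hand G contains the 4-clique {a, d, g, h}. A clique must lie in a single bag of any decomposition, so no decomposition can have width below 3. Therefore the treewidth is 3.

3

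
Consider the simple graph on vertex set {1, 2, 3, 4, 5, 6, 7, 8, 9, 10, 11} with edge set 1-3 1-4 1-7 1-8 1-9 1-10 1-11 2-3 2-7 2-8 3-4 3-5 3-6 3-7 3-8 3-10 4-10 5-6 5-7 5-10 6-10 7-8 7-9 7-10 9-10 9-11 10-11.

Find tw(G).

3

A width-3 tree decomposition is:
Bags: B1 = {1, 3, 7, 10}  B2 = {3, 5, 7, 10}  B3 = {1, 3, 7, 8}  B4 = {1, 7, 9, 10}  B5 = {1, 3, 4, 10}  B6 = {2, 3, 7, 8}  B7 = {1, 9, 10, 11}  B8 = {3, 5, 6, 10}
Tree: B1–B2, B1–B3, B1–B4, B1–B5, B3–B6, B4–B7, B2–B8
The largest bag has 4 vertices, giving width 3; this decomposition certifies tw(G) ≤ 3. Conversely, {1, 9, 10, 11} is a clique of size 4, and the vertices of any clique must share a bag in every tree decomposition; so some bag has ≥ 4 vertices and tw(G) ≥ 3. Therefore the treewidth is 3.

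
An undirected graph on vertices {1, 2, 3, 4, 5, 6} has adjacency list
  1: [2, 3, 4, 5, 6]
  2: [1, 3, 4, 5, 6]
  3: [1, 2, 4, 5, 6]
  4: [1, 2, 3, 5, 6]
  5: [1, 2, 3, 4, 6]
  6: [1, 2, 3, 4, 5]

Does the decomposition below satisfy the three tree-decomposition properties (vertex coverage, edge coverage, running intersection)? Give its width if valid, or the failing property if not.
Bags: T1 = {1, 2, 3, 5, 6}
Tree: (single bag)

A tree decomposition must satisfy three properties: every vertex lies in some bag; for every edge, both endpoints lie together in some bag; and for every vertex, the bags containing it form a connected subtree. Here vertex 4 appears in no bag, so the decomposition is invalid.

No — vertex 4 appears in no bag.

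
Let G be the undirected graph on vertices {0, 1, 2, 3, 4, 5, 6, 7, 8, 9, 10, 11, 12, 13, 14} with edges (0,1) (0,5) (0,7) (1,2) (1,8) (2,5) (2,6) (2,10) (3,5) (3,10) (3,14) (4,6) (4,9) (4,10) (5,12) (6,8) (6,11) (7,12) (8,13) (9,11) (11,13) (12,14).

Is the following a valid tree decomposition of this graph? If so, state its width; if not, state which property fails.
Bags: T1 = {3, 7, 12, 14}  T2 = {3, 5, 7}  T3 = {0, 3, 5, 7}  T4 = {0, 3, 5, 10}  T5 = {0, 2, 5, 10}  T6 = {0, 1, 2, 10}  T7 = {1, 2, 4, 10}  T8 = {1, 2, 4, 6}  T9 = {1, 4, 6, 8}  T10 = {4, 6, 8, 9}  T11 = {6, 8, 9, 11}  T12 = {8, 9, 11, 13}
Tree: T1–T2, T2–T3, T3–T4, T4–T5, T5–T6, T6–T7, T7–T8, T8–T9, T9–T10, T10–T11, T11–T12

A tree decomposition must satisfy three properties: every vertex lies in some bag; for every edge, both endpoints lie together in some bag; and for every vertex, the bags containing it form a connected subtree. Here edge (12,5) lies in no bag, so the decomposition is invalid.

No — edge (12,5) lies in no bag.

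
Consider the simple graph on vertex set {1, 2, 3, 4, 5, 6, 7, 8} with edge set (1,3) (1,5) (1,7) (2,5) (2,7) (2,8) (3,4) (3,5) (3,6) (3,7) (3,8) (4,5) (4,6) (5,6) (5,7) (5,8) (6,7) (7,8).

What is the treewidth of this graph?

A width-3 tree decomposition is:
Bags: B1 = {3, 5, 7, 8}  B2 = {3, 5, 6, 7}  B3 = {1, 3, 5, 7}  B4 = {3, 4, 5, 6}  B5 = {2, 5, 7, 8}
Tree: B1–B2, B2–B3, B2–B4, B1–B5
The largest bag has 4 vertices, giving width 3; this decomposition certifies tw(G) ≤ 3. On the other hand G contains the 4-clique {2, 5, 7, 8}. A clique must lie in a single bag of any decomposition, so no decomposition can have width below 3. Hence tw(G) = 3 exactly.

3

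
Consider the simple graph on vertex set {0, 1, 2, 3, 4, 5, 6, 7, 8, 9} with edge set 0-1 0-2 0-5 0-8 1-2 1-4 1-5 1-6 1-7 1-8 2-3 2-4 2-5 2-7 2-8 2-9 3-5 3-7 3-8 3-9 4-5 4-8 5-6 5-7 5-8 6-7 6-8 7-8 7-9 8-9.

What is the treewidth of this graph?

A width-4 tree decomposition is:
Bags: B1 = {2, 3, 5, 7, 8}  B2 = {1, 2, 5, 7, 8}  B3 = {0, 1, 2, 5, 8}  B4 = {1, 2, 4, 5, 8}  B5 = {2, 3, 7, 8, 9}  B6 = {1, 5, 6, 7, 8}
Tree: B1–B2, B2–B3, B3–B4, B1–B5, B2–B6
The largest bag has 5 vertices, giving width 4; this decomposition certifies tw(G) ≤ 4. On the other hand G contains the 5-clique {2, 3, 7, 8, 9}. A clique must lie in a single bag of any decomposition, so no decomposition can have width below 4. Combining the bounds, tw(G) = 4.

4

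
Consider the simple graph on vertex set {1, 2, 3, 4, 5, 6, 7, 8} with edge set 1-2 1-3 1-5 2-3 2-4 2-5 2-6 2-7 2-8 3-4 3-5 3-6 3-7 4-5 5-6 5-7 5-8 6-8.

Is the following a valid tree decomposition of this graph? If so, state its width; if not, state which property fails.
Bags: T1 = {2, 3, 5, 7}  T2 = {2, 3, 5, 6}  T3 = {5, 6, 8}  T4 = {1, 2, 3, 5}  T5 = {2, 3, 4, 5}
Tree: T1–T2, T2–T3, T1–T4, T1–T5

A tree decomposition must satisfy three properties: every vertex lies in some bag; for every edge, both endpoints lie together in some bag; and for every vertex, the bags containing it form a connected subtree. Here edge (2,8) lies in no bag, so the decomposition is invalid.

No — edge (2,8) lies in no bag.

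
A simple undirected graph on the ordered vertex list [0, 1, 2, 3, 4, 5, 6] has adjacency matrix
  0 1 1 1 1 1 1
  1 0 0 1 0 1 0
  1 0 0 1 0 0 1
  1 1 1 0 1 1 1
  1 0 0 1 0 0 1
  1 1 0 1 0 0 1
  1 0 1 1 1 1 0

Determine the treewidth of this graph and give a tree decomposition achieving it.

The largest bag has 4 vertices, giving width 3; this decomposition certifies tw(G) ≤ 3. On the other hand G contains the 4-clique {0, 1, 3, 5}. A clique must lie in a single bag of any decomposition, so no decomposition can have width below 3. Hence tw(G) = 3 exactly.

Treewidth 3.
One such decomposition:
Bags: B1 = {0, 3, 4, 6}  B2 = {0, 3, 5, 6}  B3 = {0, 2, 3, 6}  B4 = {0, 1, 3, 5}
Tree: B1–B2, B1–B3, B2–B4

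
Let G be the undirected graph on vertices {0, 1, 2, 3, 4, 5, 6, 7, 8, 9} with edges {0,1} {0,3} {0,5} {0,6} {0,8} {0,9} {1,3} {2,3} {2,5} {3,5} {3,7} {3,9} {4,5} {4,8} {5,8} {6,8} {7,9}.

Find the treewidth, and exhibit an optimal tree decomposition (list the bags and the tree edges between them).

Treewidth 2.
One optimal decomposition is:
Bags: B1 = {0, 3, 5}  B2 = {0, 3, 9}  B3 = {0, 1, 3}  B4 = {0, 5, 8}  B5 = {3, 7, 9}  B6 = {4, 5, 8}  B7 = {2, 3, 5}  B8 = {0, 6, 8}
Tree: B1–B2, B2–B3, B1–B4, B2–B5, B4–B6, B1–B7, B4–B8

Each bag holds 3 vertices, so the decomposition has width 2, which upper-bounds the treewidth. Conversely, {0, 5, 8} is a clique of size 3, and the vertices of any clique must share a bag in every tree decomposition; so some bag has ≥ 3 vertices and tw(G) ≥ 2. The upper and lower bounds meet at 2, so that is the treewidth.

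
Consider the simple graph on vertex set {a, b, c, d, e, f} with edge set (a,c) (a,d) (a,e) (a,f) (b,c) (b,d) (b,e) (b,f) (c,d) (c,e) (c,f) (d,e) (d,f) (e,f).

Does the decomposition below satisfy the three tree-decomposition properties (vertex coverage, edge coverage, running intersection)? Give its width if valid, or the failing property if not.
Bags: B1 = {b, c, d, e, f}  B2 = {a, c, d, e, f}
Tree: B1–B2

Yes; width 4.

Checking the three conditions: (i) the bags cover all of {a, b, c, d, e, f}; (ii) for each edge, some bag contains both endpoints; (iii) the bags containing any fixed vertex form a subtree. All hold, so the decomposition is valid with width 5 − 1 = 4.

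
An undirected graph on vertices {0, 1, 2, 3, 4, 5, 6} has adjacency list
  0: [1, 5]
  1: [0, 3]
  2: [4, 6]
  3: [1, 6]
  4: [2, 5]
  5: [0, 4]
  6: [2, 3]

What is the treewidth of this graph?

2

A width-2 tree decomposition is:
Bags: B1 = {0, 1, 3}  B2 = {0, 3, 6}  B3 = {0, 2, 6}  B4 = {0, 2, 4}  B5 = {0, 4, 5}
Tree: B1–B2, B2–B3, B3–B4, B4–B5
Each bag holds 3 vertices, so the decomposition has width 2, which upper-bounds the treewidth. For the lower bound, G contains the cycle 0–1–3–6–2–4–5–0, so G is not a forest; only forests have treewidth ≤ 1, hence tw(G) ≥ 2. Therefore the treewidth is 2.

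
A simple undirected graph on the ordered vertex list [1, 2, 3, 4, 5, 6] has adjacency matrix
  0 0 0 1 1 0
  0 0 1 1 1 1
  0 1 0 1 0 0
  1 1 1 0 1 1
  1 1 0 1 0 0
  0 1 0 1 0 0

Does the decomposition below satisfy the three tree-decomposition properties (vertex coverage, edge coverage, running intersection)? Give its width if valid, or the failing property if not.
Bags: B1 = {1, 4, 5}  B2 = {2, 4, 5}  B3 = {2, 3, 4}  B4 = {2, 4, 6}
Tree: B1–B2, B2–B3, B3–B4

Yes; width 2.

Every vertex of G appears in some bag (union = {1, 2, 3, 4, 5, 6}); every edge is covered by a bag; and for each vertex v the set of bags containing v is connected in the bag tree. The decomposition is therefore valid. The largest bag has 3 vertices, so the width is 2.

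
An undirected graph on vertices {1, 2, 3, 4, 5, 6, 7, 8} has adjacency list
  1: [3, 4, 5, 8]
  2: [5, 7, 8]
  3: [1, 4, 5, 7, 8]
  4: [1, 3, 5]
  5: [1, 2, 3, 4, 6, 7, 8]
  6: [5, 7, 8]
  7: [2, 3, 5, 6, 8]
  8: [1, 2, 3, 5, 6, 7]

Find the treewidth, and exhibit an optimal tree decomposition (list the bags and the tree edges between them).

Treewidth 3.
One optimal decomposition is:
Bags: B1 = {1, 3, 4, 5}  B2 = {1, 3, 5, 8}  B3 = {3, 5, 7, 8}  B4 = {5, 6, 7, 8}  B5 = {2, 5, 7, 8}
Tree: B1–B2, B2–B3, B3–B4, B3–B5

Each bag holds 4 vertices, so the decomposition has width 3, which upper-bounds the treewidth. Conversely, {1, 3, 5, 8} is a clique of size 4, and the vertices of any clique must share a bag in every tree decomposition; so some bag has ≥ 4 vertices and tw(G) ≥ 3. Therefore the treewidth is 3.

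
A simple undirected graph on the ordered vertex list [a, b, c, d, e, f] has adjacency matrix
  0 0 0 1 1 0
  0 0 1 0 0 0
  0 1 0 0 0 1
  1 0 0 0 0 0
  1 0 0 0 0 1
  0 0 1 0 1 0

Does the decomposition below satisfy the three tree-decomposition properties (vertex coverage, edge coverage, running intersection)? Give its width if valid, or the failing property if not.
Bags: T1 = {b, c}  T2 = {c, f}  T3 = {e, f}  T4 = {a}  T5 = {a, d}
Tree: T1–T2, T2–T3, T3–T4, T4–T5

No — edge (e,a) lies in no bag.

A tree decomposition must satisfy three properties: every vertex lies in some bag; for every edge, both endpoints lie together in some bag; and for every vertex, the bags containing it form a connected subtree. Here edge (e,a) lies in no bag, so the decomposition is invalid.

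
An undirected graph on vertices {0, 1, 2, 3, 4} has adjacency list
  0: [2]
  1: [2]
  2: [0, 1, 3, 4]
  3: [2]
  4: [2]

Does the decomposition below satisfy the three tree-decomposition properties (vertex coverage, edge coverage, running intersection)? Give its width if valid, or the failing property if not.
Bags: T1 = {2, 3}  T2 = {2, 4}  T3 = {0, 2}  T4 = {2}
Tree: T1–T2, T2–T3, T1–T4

A tree decomposition must satisfy three properties: every vertex lies in some bag; for every edge, both endpoints lie together in some bag; and for every vertex, the bags containing it form a connected subtree. Here vertex 1 appears in no bag, so the decomposition is invalid.

No — vertex 1 appears in no bag.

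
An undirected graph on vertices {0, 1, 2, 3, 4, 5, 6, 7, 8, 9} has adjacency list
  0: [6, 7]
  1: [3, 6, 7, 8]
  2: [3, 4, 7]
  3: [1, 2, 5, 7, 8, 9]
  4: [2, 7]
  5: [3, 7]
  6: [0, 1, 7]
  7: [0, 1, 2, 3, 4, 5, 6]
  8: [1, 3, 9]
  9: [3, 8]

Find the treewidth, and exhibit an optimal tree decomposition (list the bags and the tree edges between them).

Treewidth 2.
Bags: B1 = {1, 3, 7}  B2 = {2, 3, 7}  B3 = {3, 5, 7}  B4 = {2, 4, 7}  B5 = {1, 6, 7}  B6 = {1, 3, 8}  B7 = {3, 8, 9}  B8 = {0, 6, 7}
Tree: B1–B2, B1–B3, B2–B4, B1–B5, B1–B6, B6–B7, B5–B8

The largest bag has 3 vertices, giving width 2; this decomposition certifies tw(G) ≤ 2. Conversely, {1, 3, 8} is a clique of size 3, and the vertices of any clique must share a bag in every tree decomposition; so some bag has ≥ 3 vertices and tw(G) ≥ 2. Combining the bounds, tw(G) = 2.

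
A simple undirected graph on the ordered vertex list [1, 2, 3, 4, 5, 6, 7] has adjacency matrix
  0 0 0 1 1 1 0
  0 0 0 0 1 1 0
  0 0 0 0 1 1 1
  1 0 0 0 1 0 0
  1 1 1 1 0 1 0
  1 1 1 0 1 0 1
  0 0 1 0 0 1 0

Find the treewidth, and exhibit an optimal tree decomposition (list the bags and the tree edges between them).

Treewidth 2.
One optimal decomposition is:
Bags: B1 = {3, 5, 6}  B2 = {1, 5, 6}  B3 = {1, 4, 5}  B4 = {2, 5, 6}  B5 = {3, 6, 7}
Tree: B1–B2, B2–B3, B2–B4, B1–B5

Every bag has size at most 3, so the width is 3 − 1 = 2 and tw(G) ≤ 2. Conversely, {1, 4, 5} is a clique of size 3, and the vertices of any clique must share a bag in every tree decomposition; so some bag has ≥ 3 vertices and tw(G) ≥ 2. Hence tw(G) = 2 exactly.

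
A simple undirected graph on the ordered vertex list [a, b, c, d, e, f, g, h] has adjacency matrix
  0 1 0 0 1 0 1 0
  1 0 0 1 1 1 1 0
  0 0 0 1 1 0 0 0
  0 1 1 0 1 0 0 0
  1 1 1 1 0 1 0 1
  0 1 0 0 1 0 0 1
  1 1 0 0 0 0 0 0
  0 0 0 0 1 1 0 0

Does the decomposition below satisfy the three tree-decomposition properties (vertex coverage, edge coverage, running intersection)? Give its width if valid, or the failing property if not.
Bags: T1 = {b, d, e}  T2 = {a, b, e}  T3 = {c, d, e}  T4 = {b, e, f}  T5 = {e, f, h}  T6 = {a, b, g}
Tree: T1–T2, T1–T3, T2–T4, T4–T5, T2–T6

Vertex coverage: the bags together contain {a, b, c, d, e, f, g, h}, the full vertex set. Edge coverage: each edge of G has both endpoints in at least one bag. Running intersection: for every vertex, the bags containing it form a connected subtree. All three properties hold, so this is a valid tree decomposition of width max|bag| − 1 = 2, and hence tw(G) ≤ 2.

Yes; width 2.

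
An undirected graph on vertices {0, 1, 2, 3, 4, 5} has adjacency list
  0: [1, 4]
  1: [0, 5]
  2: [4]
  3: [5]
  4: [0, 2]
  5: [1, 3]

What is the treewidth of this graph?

1

A width-1 tree decomposition is:
Bags: B1 = {3, 5}  B2 = {1, 5}  B3 = {0, 1}  B4 = {0, 4}  B5 = {2, 4}
Tree: B1–B2, B2–B3, B3–B4, B4–B5
Each bag holds 2 vertices, so the decomposition has width 1, which upper-bounds the treewidth. G has an edge, so its treewidth is at least 1. Combining the bounds, tw(G) = 1.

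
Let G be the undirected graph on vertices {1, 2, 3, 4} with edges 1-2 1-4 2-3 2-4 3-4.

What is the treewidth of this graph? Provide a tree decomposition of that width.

Treewidth 2.
One optimal decomposition is:
Bags: B1 = {2, 3, 4}  B2 = {1, 2, 4}
Tree: B1–B2

Every bag has size at most 3, so the width is 3 − 1 = 2 and tw(G) ≤ 2. For the lower bound, the 3 vertices {1, 2, 4} are pairwise adjacent, and any tree decomposition puts a clique entirely inside one bag — forcing width ≥ 2. Hence tw(G) = 2 exactly.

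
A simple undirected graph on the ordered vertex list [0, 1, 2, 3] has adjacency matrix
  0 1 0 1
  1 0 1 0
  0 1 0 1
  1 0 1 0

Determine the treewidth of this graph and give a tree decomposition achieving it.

Every bag has size at most 3, so the width is 3 − 1 = 2 and tw(G) ≤ 2. The edges 3–2–1–0–3 form a cycle, so G is not a tree and its treewidth is at least 2. The upper and lower bounds meet at 2, so that is the treewidth.

Treewidth 2.
One such decomposition:
Bags: B1 = {1, 2, 3}  B2 = {0, 1, 3}
Tree: B1–B2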